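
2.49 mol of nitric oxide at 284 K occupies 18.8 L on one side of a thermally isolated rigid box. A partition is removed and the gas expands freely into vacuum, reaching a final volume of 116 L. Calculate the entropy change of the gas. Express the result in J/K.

ΔS_gas = 37.7 J/K

No heat is exchanged and no work is done, so the ideal-gas temperature stays constant.
Entropy is a state function; using a reversible isothermal path, ΔS_gas = nR ln(V₂/V₁) = 2.49 × 8.314 × ln(116/18.8) = 37.7 J/K.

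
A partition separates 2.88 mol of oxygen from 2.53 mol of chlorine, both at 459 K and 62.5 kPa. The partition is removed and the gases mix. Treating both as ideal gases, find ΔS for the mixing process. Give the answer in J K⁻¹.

ΔS_mix = 31.1 J/K

Mole fractions: x_A = 2.88/5.41 = 0.532, x_B = 0.468.
ΔS_mix = −R(n_A ln x_A + n_B ln x_B) = −8.314 × (2.88 ln 0.532 + 2.53 ln 0.468) = 31.1 J/K.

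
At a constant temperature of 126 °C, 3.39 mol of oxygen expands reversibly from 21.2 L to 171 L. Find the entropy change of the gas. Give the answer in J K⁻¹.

For an isothermal ideal gas ΔS_gas = nR ln(V₂/V₁) = 3.39 × 8.314 × ln(171/21.2) = 58.8 J/K.

ΔS_gas = 58.8 J/K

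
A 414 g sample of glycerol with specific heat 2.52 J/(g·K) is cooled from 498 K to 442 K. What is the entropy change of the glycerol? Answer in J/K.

ΔS = -124 J/K

ΔS = ∫dQ_rev/T = m c ln(T₂/T₁) = 414 × 2.52 × ln(442/498) = -124 J/K.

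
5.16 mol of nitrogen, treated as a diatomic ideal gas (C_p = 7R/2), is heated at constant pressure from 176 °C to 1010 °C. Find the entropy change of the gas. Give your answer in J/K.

ΔS = 158 J/K

In kelvin: T₁ = 449.15 K, T₂ = 1283.15 K. At constant pressure, ΔS = nC_p ln(T₂/T₁) with C_p = 7R/2 = 29.1 J mol⁻¹ K⁻¹.
ΔS = 5.16 × 29.1 × ln(1283.15/449.15) = 158 J/K.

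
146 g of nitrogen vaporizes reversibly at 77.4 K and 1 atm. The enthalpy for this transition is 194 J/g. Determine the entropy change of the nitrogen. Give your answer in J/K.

Heat absorbed by the substance: Q = mL = 146 × 194 = 28324 J.
At constant T, ΔS = Q_rev/T = 28324 / 77.4 = 366 J/K.

ΔS = 366 J/K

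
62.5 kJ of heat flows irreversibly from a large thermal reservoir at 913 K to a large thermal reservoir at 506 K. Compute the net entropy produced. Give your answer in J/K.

ΔS_total = 55.1 J/K

ΔS_hot = −Q/T_H = −62500/913 = -68.456 J/K and ΔS_cold = +Q/T_C = 62500/506 = 123.52 J/K.
ΔS_total = -68.456 + 123.52 = 55.1 J/K, positive as the second law requires.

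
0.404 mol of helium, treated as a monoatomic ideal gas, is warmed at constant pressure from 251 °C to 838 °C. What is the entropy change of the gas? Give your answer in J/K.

In kelvin: T₁ = 524.15 K, T₂ = 1111.15 K. At constant pressure, ΔS = nC_p ln(T₂/T₁) with C_p = 5R/2 = 20.79 J mol⁻¹ K⁻¹.
ΔS = 0.404 × 20.79 × ln(1111.15/524.15) = 6.31 J/K.

ΔS = 6.31 J/K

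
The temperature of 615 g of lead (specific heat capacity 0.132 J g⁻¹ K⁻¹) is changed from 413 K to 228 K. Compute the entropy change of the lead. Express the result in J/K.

ΔS = -48.2 J/K

ΔS = ∫dQ_rev/T = m c ln(T₂/T₁) = 615 × 0.132 × ln(228/413) = -48.2 J/K.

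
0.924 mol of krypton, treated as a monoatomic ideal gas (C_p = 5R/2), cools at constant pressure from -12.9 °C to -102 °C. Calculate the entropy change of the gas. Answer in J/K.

ΔS = -8.05 J/K

In kelvin: T₁ = 260.25 K, T₂ = 171.15 K. At constant pressure, ΔS = nC_p ln(T₂/T₁) with C_p = 5R/2 = 20.79 J mol⁻¹ K⁻¹.
ΔS = 0.924 × 20.79 × ln(171.15/260.25) = -8.05 J/K.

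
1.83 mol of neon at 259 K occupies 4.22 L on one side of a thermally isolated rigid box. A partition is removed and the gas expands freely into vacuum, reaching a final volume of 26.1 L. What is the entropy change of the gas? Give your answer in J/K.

For an ideal gas in free expansion Q = 0 and W = 0, so T is unchanged.
Entropy is a state function; using a reversible isothermal path, ΔS_gas = nR ln(V₂/V₁) = 1.83 × 8.314 × ln(26.1/4.22) = 27.7 J/K.

ΔS_gas = 27.7 J/K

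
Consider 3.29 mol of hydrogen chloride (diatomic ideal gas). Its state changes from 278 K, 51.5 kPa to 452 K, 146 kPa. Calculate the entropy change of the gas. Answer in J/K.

ΔS = 18 J/K

ΔS = nC_p ln(T₂/T₁) − nR ln(P₂/P₁), with C_p = 7R/2 = 29.1 J mol⁻¹ K⁻¹ for a diatomic ideal gas.
ΔS = 3.29 × [29.1 × ln(452/278) − 8.314 × ln(146/51.5)] = 18 J/K.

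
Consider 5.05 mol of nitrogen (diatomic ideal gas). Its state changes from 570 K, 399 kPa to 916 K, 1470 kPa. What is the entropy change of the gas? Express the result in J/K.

ΔS = nC_p ln(T₂/T₁) − nR ln(P₂/P₁), with C_p = 7R/2 = 29.1 J mol⁻¹ K⁻¹ for a diatomic ideal gas.
ΔS = 5.05 × [29.1 × ln(916/570) − 8.314 × ln(1470/399)] = 15 J/K.

ΔS = 15 J/K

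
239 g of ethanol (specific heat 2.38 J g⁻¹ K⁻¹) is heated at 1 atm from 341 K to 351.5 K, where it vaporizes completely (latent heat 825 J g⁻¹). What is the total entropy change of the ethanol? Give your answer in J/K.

ΔS = 578 J/K

Warming step: ΔS₁ = m c ln(T_tr/T_i) = 239 × 2.38 × ln(351.5/341) = 17.25 J/K.
Phase change: ΔS₂ = +mL/T_tr = 239 × 825 / 351.5 = 561 J/K.
ΔS_total = (17.25) + (561) = 578 J/K.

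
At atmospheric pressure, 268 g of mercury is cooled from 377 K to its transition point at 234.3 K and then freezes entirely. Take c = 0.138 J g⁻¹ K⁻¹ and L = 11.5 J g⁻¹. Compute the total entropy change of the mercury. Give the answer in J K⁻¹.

ΔS = -30.7 J/K

Cooling step: ΔS₁ = m c ln(T_tr/T_i) = 268 × 0.138 × ln(234.3/377) = -17.59 J/K.
Phase change: ΔS₂ = −mL/T_tr = −268 × 11.5 / 234.3 = -13.15 J/K.
ΔS_total = (-17.59) + (-13.15) = -30.7 J/K.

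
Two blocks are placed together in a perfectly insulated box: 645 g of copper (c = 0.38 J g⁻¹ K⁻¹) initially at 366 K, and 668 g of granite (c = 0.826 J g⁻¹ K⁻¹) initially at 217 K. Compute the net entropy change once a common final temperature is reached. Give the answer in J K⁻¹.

ΔS_total = 24.6 J/K

Energy balance: T_f = (m₁c₁T₁ + m₂c₂T₂)/(m₁c₁ + m₂c₂) = 262.83 K.
ΔS₁ = m₁c₁ ln(T_f/T₁) = 245.1 × ln(262.83/366) = -81.16 J/K.
ΔS₂ = m₂c₂ ln(T_f/T₂) = 551.768 × ln(262.83/217) = 105.72 J/K.
ΔS_total = -81.16 + 105.72 = 24.6 J/K.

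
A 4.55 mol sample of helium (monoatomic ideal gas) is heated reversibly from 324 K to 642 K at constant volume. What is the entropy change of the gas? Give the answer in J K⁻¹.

ΔS = 38.8 J/K

At constant volume, ΔS = nC_V ln(T₂/T₁) with C_V = 3R/2 = 12.47 J mol⁻¹ K⁻¹.
ΔS = 4.55 × 12.47 × ln(642/324) = 38.8 J/K.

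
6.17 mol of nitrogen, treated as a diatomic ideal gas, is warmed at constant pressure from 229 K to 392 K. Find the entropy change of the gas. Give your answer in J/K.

ΔS = 96.5 J/K

At constant pressure, ΔS = nC_p ln(T₂/T₁) with C_p = 7R/2 = 29.1 J mol⁻¹ K⁻¹.
ΔS = 6.17 × 29.1 × ln(392/229) = 96.5 J/K.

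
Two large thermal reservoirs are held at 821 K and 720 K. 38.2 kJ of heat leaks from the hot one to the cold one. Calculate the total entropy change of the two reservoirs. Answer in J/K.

ΔS_total = 6.53 J/K

ΔS_hot = −Q/T_H = −38200/821 = -46.53 J/K and ΔS_cold = +Q/T_C = 38200/720 = 53.06 J/K.
ΔS_total = -46.53 + 53.06 = 6.53 J/K, positive as the second law requires.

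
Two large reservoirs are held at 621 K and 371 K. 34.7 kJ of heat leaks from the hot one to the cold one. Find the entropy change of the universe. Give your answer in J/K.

ΔS_hot = −Q/T_H = −34700/621 = -55.878 J/K and ΔS_cold = +Q/T_C = 34700/371 = 93.531 J/K.
ΔS_total = -55.878 + 93.531 = 37.7 J/K, positive as the second law requires.

ΔS_total = 37.7 J/K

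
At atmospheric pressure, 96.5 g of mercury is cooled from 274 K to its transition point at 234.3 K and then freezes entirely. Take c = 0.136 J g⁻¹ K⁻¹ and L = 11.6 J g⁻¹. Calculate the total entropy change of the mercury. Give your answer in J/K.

ΔS = -6.83 J/K

Cooling step: ΔS₁ = m c ln(T_tr/T_i) = 96.5 × 0.136 × ln(234.3/274) = -2.054 J/K.
Phase change: ΔS₂ = −mL/T_tr = −96.5 × 11.6 / 234.3 = -4.778 J/K.
ΔS_total = (-2.054) + (-4.778) = -6.83 J/K.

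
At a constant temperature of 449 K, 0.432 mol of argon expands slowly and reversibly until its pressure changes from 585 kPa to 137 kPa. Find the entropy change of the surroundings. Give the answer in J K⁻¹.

For an isothermal ideal gas ΔS_gas = nR ln(P₁/P₂) = 0.432 × 8.314 × ln(585/137) = 5.21 J/K.
The process is reversible, so ΔS_surr = −ΔS_gas = -5.21 J/K and ΔS_universe = 0.

ΔS_surr = -5.21 J/K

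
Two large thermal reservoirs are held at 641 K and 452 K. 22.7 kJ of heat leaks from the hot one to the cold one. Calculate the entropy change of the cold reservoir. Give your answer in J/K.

The cold reservoir gains heat Q, so ΔS_cold = +Q/T_C = 22700/452 = 50.2 J/K.

ΔS_cold = 50.2 J/K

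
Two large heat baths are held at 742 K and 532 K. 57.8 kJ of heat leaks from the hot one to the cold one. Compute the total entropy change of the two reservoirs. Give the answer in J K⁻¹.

ΔS_hot = −Q/T_H = −57800/742 = -77.9 J/K and ΔS_cold = +Q/T_C = 57800/532 = 108.6 J/K.
ΔS_total = -77.9 + 108.6 = 30.7 J/K, positive as the second law requires.

ΔS_total = 30.7 J/K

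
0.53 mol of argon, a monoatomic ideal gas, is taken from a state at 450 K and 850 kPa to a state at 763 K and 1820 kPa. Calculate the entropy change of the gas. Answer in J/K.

ΔS = nC_p ln(T₂/T₁) − nR ln(P₂/P₁), with C_p = 5R/2 = 20.79 J mol⁻¹ K⁻¹ for a monoatomic ideal gas.
ΔS = 0.53 × [20.79 × ln(763/450) − 8.314 × ln(1820/850)] = 2.46 J/K.

ΔS = 2.46 J/K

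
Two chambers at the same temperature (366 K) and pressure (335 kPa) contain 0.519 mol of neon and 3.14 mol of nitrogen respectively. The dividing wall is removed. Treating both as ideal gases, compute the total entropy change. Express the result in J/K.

ΔS_mix = 12.4 J/K

Mole fractions: x_A = 0.519/3.66 = 0.142, x_B = 0.858.
ΔS_mix = −R(n_A ln x_A + n_B ln x_B) = −8.314 × (0.519 ln 0.142 + 3.14 ln 0.858) = 12.4 J/K.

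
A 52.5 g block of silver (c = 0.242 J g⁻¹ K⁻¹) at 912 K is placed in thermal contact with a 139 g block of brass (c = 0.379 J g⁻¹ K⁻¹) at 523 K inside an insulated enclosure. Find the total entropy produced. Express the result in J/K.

ΔS_total = 1.76 J/K

Energy balance: T_f = (m₁c₁T₁ + m₂c₂T₂)/(m₁c₁ + m₂c₂) = 598.59 K.
ΔS₁ = m₁c₁ ln(T_f/T₁) = 12.705 × ln(598.59/912) = -5.35 J/K.
ΔS₂ = m₂c₂ ln(T_f/T₂) = 52.681 × ln(598.59/523) = 7.111 J/K.
ΔS_total = -5.35 + 7.111 = 1.76 J/K.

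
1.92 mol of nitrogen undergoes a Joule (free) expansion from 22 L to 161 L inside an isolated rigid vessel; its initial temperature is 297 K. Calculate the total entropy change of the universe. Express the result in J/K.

ΔS_universe = 31.8 J/K

No heat is exchanged and no work is done, so the ideal-gas temperature stays constant.
Entropy is a state function; using a reversible isothermal path, ΔS_gas = nR ln(V₂/V₁) = 1.92 × 8.314 × ln(161/22) = 31.8 J/K.
The insulated surroundings exchange no heat, so ΔS_surr = 0 and ΔS_universe = ΔS_gas.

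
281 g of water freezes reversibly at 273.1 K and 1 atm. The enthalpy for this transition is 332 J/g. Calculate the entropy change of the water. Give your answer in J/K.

Heat released by the substance: Q = −mL = −281 × 332 = −93292 J.
At constant T, ΔS = Q_rev/T = −93292 / 273.1 = -342 J/K.

ΔS = -342 J/K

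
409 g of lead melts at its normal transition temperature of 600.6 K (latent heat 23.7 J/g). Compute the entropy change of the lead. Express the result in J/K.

Heat absorbed by the substance: Q = mL = 409 × 23.7 = 9693.3 J.
At constant T, ΔS = Q_rev/T = 9693.3 / 600.6 = 16.1 J/K.

ΔS = 16.1 J/K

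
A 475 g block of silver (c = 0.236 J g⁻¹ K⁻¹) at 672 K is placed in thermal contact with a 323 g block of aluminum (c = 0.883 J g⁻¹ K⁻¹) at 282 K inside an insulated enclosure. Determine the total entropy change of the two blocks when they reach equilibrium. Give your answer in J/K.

Energy balance: T_f = (m₁c₁T₁ + m₂c₂T₂)/(m₁c₁ + m₂c₂) = 392.04 K.
ΔS₁ = m₁c₁ ln(T_f/T₁) = 112.1 × ln(392.04/672) = -60.411 J/K.
ΔS₂ = m₂c₂ ln(T_f/T₂) = 285.209 × ln(392.04/282) = 93.962 J/K.
ΔS_total = -60.411 + 93.962 = 33.6 J/K.

ΔS_total = 33.6 J/K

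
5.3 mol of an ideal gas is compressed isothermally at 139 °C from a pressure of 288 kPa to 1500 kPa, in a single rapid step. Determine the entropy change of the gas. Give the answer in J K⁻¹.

Entropy is a state function, so ΔS_gas depends only on the end states.
For an isothermal ideal gas ΔS_gas = nR ln(P₁/P₂) = 5.3 × 8.314 × ln(288/1500) = -72.7 J/K.

ΔS_gas = -72.7 J/K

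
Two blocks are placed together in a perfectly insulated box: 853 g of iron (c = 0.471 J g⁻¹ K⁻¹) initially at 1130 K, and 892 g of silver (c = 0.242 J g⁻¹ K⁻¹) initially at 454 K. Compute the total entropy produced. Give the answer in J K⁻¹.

ΔS_total = 52 J/K

Energy balance: T_f = (m₁c₁T₁ + m₂c₂T₂)/(m₁c₁ + m₂c₂) = 893.73 K.
ΔS₁ = m₁c₁ ln(T_f/T₁) = 401.763 × ln(893.73/1130) = -94.24 J/K.
ΔS₂ = m₂c₂ ln(T_f/T₂) = 215.864 × ln(893.73/454) = 146.2 J/K.
ΔS_total = -94.24 + 146.2 = 52 J/K.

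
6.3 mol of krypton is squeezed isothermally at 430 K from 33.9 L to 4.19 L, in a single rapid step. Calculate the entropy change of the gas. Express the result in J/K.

Entropy is a state function, so ΔS_gas depends only on the end states.
For an isothermal ideal gas ΔS_gas = nR ln(V₂/V₁) = 6.3 × 8.314 × ln(4.19/33.9) = -110 J/K.

ΔS_gas = -110 J/K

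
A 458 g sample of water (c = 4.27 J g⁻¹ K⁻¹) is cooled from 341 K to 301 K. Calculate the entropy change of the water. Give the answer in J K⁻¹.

ΔS = -244 J/K

ΔS = ∫dQ_rev/T = m c ln(T₂/T₁) = 458 × 4.27 × ln(301/341) = -244 J/K.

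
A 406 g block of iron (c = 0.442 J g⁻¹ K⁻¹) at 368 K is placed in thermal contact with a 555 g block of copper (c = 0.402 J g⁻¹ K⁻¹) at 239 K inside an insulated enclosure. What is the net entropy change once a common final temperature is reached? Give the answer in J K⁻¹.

Energy balance: T_f = (m₁c₁T₁ + m₂c₂T₂)/(m₁c₁ + m₂c₂) = 296.5 K.
ΔS₁ = m₁c₁ ln(T_f/T₁) = 179.452 × ln(296.5/368) = -38.765 J/K.
ΔS₂ = m₂c₂ ln(T_f/T₂) = 223.11 × ln(296.5/239) = 48.103 J/K.
ΔS_total = -38.765 + 48.103 = 9.34 J/K.

ΔS_total = 9.34 J/K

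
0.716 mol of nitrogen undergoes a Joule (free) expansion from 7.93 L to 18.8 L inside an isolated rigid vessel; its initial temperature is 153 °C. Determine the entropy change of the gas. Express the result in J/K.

No heat is exchanged and no work is done, so the ideal-gas temperature stays constant.
Entropy is a state function; using a reversible isothermal path, ΔS_gas = nR ln(V₂/V₁) = 0.716 × 8.314 × ln(18.8/7.93) = 5.14 J/K.

ΔS_gas = 5.14 J/K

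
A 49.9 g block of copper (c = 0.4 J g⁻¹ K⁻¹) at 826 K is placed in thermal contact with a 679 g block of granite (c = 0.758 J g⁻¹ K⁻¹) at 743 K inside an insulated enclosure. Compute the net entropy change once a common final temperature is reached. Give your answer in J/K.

Energy balance: T_f = (m₁c₁T₁ + m₂c₂T₂)/(m₁c₁ + m₂c₂) = 746.1 K.
ΔS₁ = m₁c₁ ln(T_f/T₁) = 19.96 × ln(746.1/826) = -2.031 J/K.
ΔS₂ = m₂c₂ ln(T_f/T₂) = 514.682 × ln(746.1/743) = 2.142 J/K.
ΔS_total = -2.031 + 2.142 = 0.111 J/K.

ΔS_total = 0.111 J/K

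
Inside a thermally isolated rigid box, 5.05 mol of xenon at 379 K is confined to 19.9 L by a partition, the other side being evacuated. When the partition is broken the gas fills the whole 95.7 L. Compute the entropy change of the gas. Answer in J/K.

ΔS_gas = 65.9 J/K

No heat is exchanged and no work is done, so the ideal-gas temperature stays constant.
Entropy is a state function; using a reversible isothermal path, ΔS_gas = nR ln(V₂/V₁) = 5.05 × 8.314 × ln(95.7/19.9) = 65.9 J/K.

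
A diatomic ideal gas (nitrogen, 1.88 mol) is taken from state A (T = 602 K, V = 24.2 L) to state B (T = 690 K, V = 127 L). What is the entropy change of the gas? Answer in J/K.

ΔS = 31.2 J/K

Entropy is a state function: ΔS = nC_V ln(T₂/T₁) + nR ln(V₂/V₁), with C_V = 5R/2 = 20.79 J mol⁻¹ K⁻¹ for a diatomic ideal gas.
ΔS = 1.88 × [20.79 × ln(690/602) + 8.314 × ln(127/24.2)] = 31.2 J/K.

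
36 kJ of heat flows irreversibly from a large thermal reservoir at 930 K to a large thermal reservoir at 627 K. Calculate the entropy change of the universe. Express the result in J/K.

ΔS_total = 18.7 J/K

ΔS_hot = −Q/T_H = −36000/930 = -38.71 J/K and ΔS_cold = +Q/T_C = 36000/627 = 57.42 J/K.
ΔS_total = -38.71 + 57.42 = 18.7 J/K, positive as the second law requires.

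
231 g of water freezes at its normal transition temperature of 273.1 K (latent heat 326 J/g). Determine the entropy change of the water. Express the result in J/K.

ΔS = -276 J/K

Heat released by the substance: Q = −mL = −231 × 326 = −75306 J.
At constant T, ΔS = Q_rev/T = −75306 / 273.1 = -276 J/K.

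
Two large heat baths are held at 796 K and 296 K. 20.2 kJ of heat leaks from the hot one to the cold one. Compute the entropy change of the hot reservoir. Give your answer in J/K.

The hot reservoir loses heat Q, so ΔS_hot = −Q/T_H = −20200/796 = -25.4 J/K.

ΔS_hot = -25.4 J/K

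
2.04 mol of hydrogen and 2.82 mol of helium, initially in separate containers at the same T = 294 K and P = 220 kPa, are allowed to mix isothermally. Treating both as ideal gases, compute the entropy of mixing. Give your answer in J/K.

Mole fractions: x_A = 2.04/4.86 = 0.42, x_B = 0.58.
ΔS_mix = −R(n_A ln x_A + n_B ln x_B) = −8.314 × (2.04 ln 0.42 + 2.82 ln 0.58) = 27.5 J/K.

ΔS_mix = 27.5 J/K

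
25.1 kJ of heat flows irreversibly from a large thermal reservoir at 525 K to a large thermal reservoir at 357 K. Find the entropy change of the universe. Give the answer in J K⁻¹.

ΔS_hot = −Q/T_H = −25100/525 = -47.81 J/K and ΔS_cold = +Q/T_C = 25100/357 = 70.31 J/K.
ΔS_total = -47.81 + 70.31 = 22.5 J/K, positive as the second law requires.

ΔS_total = 22.5 J/K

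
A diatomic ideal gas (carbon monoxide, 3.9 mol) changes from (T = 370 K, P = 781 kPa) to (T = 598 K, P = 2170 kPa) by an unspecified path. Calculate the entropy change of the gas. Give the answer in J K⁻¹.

ΔS = nC_p ln(T₂/T₁) − nR ln(P₂/P₁), with C_p = 7R/2 = 29.1 J mol⁻¹ K⁻¹ for a diatomic ideal gas.
ΔS = 3.9 × [29.1 × ln(598/370) − 8.314 × ln(2170/781)] = 21.3 J/K.

ΔS = 21.3 J/K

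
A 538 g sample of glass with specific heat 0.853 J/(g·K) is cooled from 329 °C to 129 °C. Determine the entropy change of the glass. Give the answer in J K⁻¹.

In kelvin: T₁ = 602.15 K, T₂ = 402.15 K. ΔS = ∫dQ_rev/T = m c ln(T₂/T₁) = 538 × 0.853 × ln(402.15/602.15) = -185 J/K.

ΔS = -185 J/K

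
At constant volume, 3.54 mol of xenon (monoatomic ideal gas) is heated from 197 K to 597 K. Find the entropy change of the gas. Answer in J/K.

ΔS = 48.9 J/K

At constant volume, ΔS = nC_V ln(T₂/T₁) with C_V = 3R/2 = 12.47 J mol⁻¹ K⁻¹.
ΔS = 3.54 × 12.47 × ln(597/197) = 48.9 J/K.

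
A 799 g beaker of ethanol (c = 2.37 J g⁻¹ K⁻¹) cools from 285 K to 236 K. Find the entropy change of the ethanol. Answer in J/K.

ΔS = -357 J/K

ΔS = ∫dQ_rev/T = m c ln(T₂/T₁) = 799 × 2.37 × ln(236/285) = -357 J/K.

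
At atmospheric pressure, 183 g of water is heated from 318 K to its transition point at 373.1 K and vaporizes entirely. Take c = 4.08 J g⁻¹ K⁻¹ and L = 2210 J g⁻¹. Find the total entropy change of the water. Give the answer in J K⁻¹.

Warming step: ΔS₁ = m c ln(T_tr/T_i) = 183 × 4.08 × ln(373.1/318) = 119.3 J/K.
Phase change: ΔS₂ = +mL/T_tr = 183 × 2210 / 373.1 = 1084 J/K.
ΔS_total = (119.3) + (1084) = 1200 J/K.

ΔS = 1200 J/K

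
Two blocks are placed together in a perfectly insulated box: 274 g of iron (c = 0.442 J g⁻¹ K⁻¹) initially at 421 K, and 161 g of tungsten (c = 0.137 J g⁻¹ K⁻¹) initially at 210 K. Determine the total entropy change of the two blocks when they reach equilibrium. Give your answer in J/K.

Energy balance: T_f = (m₁c₁T₁ + m₂c₂T₂)/(m₁c₁ + m₂c₂) = 388.49 K.
ΔS₁ = m₁c₁ ln(T_f/T₁) = 121.108 × ln(388.49/421) = -9.732 J/K.
ΔS₂ = m₂c₂ ln(T_f/T₂) = 22.057 × ln(388.49/210) = 13.57 J/K.
ΔS_total = -9.732 + 13.57 = 3.84 J/K.

ΔS_total = 3.84 J/K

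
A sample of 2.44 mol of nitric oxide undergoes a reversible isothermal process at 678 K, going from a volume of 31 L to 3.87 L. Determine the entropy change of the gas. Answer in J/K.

For an isothermal ideal gas ΔS_gas = nR ln(V₂/V₁) = 2.44 × 8.314 × ln(3.87/31) = -42.2 J/K.

ΔS_gas = -42.2 J/K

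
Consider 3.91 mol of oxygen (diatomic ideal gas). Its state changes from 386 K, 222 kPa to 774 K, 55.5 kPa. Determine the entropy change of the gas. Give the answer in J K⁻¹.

ΔS = nC_p ln(T₂/T₁) − nR ln(P₂/P₁), with C_p = 7R/2 = 29.1 J mol⁻¹ K⁻¹ for a diatomic ideal gas.
ΔS = 3.91 × [29.1 × ln(774/386) − 8.314 × ln(55.5/222)] = 124 J/K.

ΔS = 124 J/K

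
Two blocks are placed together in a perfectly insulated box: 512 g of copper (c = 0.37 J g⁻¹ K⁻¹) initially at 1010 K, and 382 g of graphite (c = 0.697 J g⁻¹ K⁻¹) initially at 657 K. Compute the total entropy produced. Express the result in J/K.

Energy balance: T_f = (m₁c₁T₁ + m₂c₂T₂)/(m₁c₁ + m₂c₂) = 803.75 K.
ΔS₁ = m₁c₁ ln(T_f/T₁) = 189.44 × ln(803.75/1010) = -43.27 J/K.
ΔS₂ = m₂c₂ ln(T_f/T₂) = 266.254 × ln(803.75/657) = 53.68 J/K.
ΔS_total = -43.27 + 53.68 = 10.4 J/K.

ΔS_total = 10.4 J/K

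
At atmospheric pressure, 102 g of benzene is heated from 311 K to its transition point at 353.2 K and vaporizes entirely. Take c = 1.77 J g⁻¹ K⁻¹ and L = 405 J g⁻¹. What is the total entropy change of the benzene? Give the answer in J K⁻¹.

ΔS = 140 J/K

Warming step: ΔS₁ = m c ln(T_tr/T_i) = 102 × 1.77 × ln(353.2/311) = 22.97 J/K.
Phase change: ΔS₂ = +mL/T_tr = 102 × 405 / 353.2 = 117 J/K.
ΔS_total = (22.97) + (117) = 140 J/K.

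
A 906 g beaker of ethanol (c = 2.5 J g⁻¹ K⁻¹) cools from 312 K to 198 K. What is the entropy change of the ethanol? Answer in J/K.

ΔS = -1030 J/K

ΔS = ∫dQ_rev/T = m c ln(T₂/T₁) = 906 × 2.5 × ln(198/312) = -1030 J/K.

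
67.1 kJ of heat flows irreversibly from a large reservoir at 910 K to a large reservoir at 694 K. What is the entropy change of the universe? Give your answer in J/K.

ΔS_hot = −Q/T_H = −67100/910 = -73.7363 J/K and ΔS_cold = +Q/T_C = 67100/694 = 96.6859 J/K.
ΔS_total = -73.7363 + 96.6859 = 22.9 J/K, positive as the second law requires.

ΔS_total = 22.9 J/K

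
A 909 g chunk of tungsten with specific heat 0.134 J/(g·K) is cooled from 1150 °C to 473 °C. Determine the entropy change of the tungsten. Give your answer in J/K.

ΔS = -78.7 J/K

In kelvin: T₁ = 1423.15 K, T₂ = 746.15 K. ΔS = ∫dQ_rev/T = m c ln(T₂/T₁) = 909 × 0.134 × ln(746.15/1423.15) = -78.7 J/K.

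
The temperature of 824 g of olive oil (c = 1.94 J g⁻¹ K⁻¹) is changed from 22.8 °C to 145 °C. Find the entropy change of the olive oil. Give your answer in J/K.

ΔS = 553 J/K

In kelvin: T₁ = 295.95 K, T₂ = 418.15 K. ΔS = ∫dQ_rev/T = m c ln(T₂/T₁) = 824 × 1.94 × ln(418.15/295.95) = 553 J/K.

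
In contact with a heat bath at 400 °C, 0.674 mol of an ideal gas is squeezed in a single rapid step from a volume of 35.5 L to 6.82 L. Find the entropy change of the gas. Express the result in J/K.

Entropy is a state function, so ΔS_gas depends only on the end states.
For an isothermal ideal gas ΔS_gas = nR ln(V₂/V₁) = 0.674 × 8.314 × ln(6.82/35.5) = -9.24 J/K.

ΔS_gas = -9.24 J/K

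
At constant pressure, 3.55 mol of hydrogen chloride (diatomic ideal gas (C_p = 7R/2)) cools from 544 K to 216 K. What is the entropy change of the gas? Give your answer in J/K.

ΔS = -95.4 J/K

At constant pressure, ΔS = nC_p ln(T₂/T₁) with C_p = 7R/2 = 29.1 J mol⁻¹ K⁻¹.
ΔS = 3.55 × 29.1 × ln(216/544) = -95.4 J/K.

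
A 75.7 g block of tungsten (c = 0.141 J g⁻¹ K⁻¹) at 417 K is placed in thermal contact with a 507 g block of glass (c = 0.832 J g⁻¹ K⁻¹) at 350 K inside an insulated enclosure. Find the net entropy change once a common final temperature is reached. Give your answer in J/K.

Energy balance: T_f = (m₁c₁T₁ + m₂c₂T₂)/(m₁c₁ + m₂c₂) = 351.65 K.
ΔS₁ = m₁c₁ ln(T_f/T₁) = 10.6737 × ln(351.65/417) = -1.819 J/K.
ΔS₂ = m₂c₂ ln(T_f/T₂) = 421.824 × ln(351.65/350) = 1.988 J/K.
ΔS_total = -1.819 + 1.988 = 0.169 J/K.

ΔS_total = 0.169 J/K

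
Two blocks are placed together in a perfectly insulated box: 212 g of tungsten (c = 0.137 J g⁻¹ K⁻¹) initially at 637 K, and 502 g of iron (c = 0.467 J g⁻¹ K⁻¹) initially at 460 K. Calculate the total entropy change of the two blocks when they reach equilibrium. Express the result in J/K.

Energy balance: T_f = (m₁c₁T₁ + m₂c₂T₂)/(m₁c₁ + m₂c₂) = 479.51 K.
ΔS₁ = m₁c₁ ln(T_f/T₁) = 29.044 × ln(479.51/637) = -8.249 J/K.
ΔS₂ = m₂c₂ ln(T_f/T₂) = 234.434 × ln(479.51/460) = 9.739 J/K.
ΔS_total = -8.249 + 9.739 = 1.49 J/K.

ΔS_total = 1.49 J/K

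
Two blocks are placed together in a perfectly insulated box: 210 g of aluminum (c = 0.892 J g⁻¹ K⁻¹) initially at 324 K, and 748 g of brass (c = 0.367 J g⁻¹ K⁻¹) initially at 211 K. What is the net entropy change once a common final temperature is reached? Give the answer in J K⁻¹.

Energy balance: T_f = (m₁c₁T₁ + m₂c₂T₂)/(m₁c₁ + m₂c₂) = 256.83 K.
ΔS₁ = m₁c₁ ln(T_f/T₁) = 187.32 × ln(256.83/324) = -43.52 J/K.
ΔS₂ = m₂c₂ ln(T_f/T₂) = 274.516 × ln(256.83/211) = 53.96 J/K.
ΔS_total = -43.52 + 53.96 = 10.4 J/K.

ΔS_total = 10.4 J/K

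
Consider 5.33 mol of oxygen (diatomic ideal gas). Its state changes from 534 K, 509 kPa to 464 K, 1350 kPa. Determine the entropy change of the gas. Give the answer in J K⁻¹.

ΔS = -65 J/K

ΔS = nC_p ln(T₂/T₁) − nR ln(P₂/P₁), with C_p = 7R/2 = 29.1 J mol⁻¹ K⁻¹ for a diatomic ideal gas.
ΔS = 5.33 × [29.1 × ln(464/534) − 8.314 × ln(1350/509)] = -65 J/K.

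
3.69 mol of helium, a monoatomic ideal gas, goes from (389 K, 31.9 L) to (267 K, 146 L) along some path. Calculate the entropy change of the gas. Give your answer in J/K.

Entropy is a state function: ΔS = nC_V ln(T₂/T₁) + nR ln(V₂/V₁), with C_V = 3R/2 = 12.47 J mol⁻¹ K⁻¹ for a monoatomic ideal gas.
ΔS = 3.69 × [12.47 × ln(267/389) + 8.314 × ln(146/31.9)] = 29.3 J/K.

ΔS = 29.3 J/K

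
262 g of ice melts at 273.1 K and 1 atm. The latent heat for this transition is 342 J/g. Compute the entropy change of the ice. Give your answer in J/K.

Heat absorbed by the substance: Q = mL = 262 × 342 = 89604 J.
At constant T, ΔS = Q_rev/T = 89604 / 273.1 = 328 J/K.

ΔS = 328 J/K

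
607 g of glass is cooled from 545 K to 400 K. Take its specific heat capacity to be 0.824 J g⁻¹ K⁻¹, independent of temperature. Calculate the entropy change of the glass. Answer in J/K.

ΔS = -155 J/K

ΔS = ∫dQ_rev/T = m c ln(T₂/T₁) = 607 × 0.824 × ln(400/545) = -155 J/K.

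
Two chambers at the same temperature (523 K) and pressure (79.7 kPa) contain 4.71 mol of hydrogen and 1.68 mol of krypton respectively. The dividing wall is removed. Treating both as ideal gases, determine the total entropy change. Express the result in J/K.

ΔS_mix = 30.6 J/K

Mole fractions: x_A = 4.71/6.39 = 0.737, x_B = 0.263.
ΔS_mix = −R(n_A ln x_A + n_B ln x_B) = −8.314 × (4.71 ln 0.737 + 1.68 ln 0.263) = 30.6 J/K.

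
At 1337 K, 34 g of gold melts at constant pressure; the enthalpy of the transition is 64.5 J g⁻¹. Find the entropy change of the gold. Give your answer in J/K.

ΔS = 1.64 J/K

Heat absorbed by the substance: Q = mL = 34 × 64.5 = 2193 J.
At constant T, ΔS = Q_rev/T = 2193 / 1337 = 1.64 J/K.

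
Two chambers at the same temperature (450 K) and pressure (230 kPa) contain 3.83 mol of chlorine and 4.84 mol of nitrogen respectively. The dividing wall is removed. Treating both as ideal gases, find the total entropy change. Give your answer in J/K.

ΔS_mix = 49.5 J/K

Mole fractions: x_A = 3.83/8.67 = 0.442, x_B = 0.558.
ΔS_mix = −R(n_A ln x_A + n_B ln x_B) = −8.314 × (3.83 ln 0.442 + 4.84 ln 0.558) = 49.5 J/K.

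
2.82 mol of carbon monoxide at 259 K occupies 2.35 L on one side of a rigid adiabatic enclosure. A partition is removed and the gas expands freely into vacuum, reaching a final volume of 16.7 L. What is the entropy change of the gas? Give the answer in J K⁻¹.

For an ideal gas in free expansion Q = 0 and W = 0, so T is unchanged.
Entropy is a state function; using a reversible isothermal path, ΔS_gas = nR ln(V₂/V₁) = 2.82 × 8.314 × ln(16.7/2.35) = 46 J/K.

ΔS_gas = 46 J/K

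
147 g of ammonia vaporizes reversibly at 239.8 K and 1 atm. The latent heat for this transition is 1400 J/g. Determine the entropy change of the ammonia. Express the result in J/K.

Heat absorbed by the substance: Q = mL = 147 × 1400 = 205800 J.
At constant T, ΔS = Q_rev/T = 205800 / 239.8 = 858 J/K.

ΔS = 858 J/K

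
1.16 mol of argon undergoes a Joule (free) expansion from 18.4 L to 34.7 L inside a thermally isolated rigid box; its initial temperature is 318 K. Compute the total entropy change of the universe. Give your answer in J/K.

No heat is exchanged and no work is done, so the ideal-gas temperature stays constant.
Entropy is a state function; using a reversible isothermal path, ΔS_gas = nR ln(V₂/V₁) = 1.16 × 8.314 × ln(34.7/18.4) = 6.12 J/K.
The insulated surroundings exchange no heat, so ΔS_surr = 0 and ΔS_universe = ΔS_gas.

ΔS_universe = 6.12 J/K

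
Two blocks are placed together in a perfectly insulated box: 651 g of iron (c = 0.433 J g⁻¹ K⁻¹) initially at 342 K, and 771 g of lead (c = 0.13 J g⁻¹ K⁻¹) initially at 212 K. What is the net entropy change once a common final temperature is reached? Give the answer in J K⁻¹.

ΔS_total = 7.8 J/K

Energy balance: T_f = (m₁c₁T₁ + m₂c₂T₂)/(m₁c₁ + m₂c₂) = 307.9 K.
ΔS₁ = m₁c₁ ln(T_f/T₁) = 281.883 × ln(307.9/342) = -29.607 J/K.
ΔS₂ = m₂c₂ ln(T_f/T₂) = 100.23 × ln(307.9/212) = 37.405 J/K.
ΔS_total = -29.607 + 37.405 = 7.8 J/K.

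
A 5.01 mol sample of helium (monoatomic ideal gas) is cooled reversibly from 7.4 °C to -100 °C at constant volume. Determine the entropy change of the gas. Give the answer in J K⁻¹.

In kelvin: T₁ = 280.55 K, T₂ = 173.15 K. At constant volume, ΔS = nC_V ln(T₂/T₁) with C_V = 3R/2 = 12.47 J mol⁻¹ K⁻¹.
ΔS = 5.01 × 12.47 × ln(173.15/280.55) = -30.2 J/K.

ΔS = -30.2 J/K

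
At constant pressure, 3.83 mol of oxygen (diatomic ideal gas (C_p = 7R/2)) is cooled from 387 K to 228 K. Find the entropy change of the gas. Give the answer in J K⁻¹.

At constant pressure, ΔS = nC_p ln(T₂/T₁) with C_p = 7R/2 = 29.1 J mol⁻¹ K⁻¹.
ΔS = 3.83 × 29.1 × ln(228/387) = -59 J/K.

ΔS = -59 J/K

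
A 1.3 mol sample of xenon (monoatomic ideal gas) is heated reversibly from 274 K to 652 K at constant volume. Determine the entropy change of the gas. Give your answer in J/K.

At constant volume, ΔS = nC_V ln(T₂/T₁) with C_V = 3R/2 = 12.47 J mol⁻¹ K⁻¹.
ΔS = 1.3 × 12.47 × ln(652/274) = 14.1 J/K.

ΔS = 14.1 J/K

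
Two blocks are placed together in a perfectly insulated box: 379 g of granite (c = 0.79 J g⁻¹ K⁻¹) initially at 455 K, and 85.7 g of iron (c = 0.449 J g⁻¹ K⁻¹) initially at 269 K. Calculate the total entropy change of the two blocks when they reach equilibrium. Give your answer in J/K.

ΔS_total = 4.12 J/K

Energy balance: T_f = (m₁c₁T₁ + m₂c₂T₂)/(m₁c₁ + m₂c₂) = 433.82 K.
ΔS₁ = m₁c₁ ln(T_f/T₁) = 299.41 × ln(433.82/455) = -14.27 J/K.
ΔS₂ = m₂c₂ ln(T_f/T₂) = 38.4793 × ln(433.82/269) = 18.39 J/K.
ΔS_total = -14.27 + 18.39 = 4.12 J/K.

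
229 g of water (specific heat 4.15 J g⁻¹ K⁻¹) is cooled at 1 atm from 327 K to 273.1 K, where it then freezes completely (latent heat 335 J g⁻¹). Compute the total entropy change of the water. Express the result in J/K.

ΔS = -452 J/K

Cooling step: ΔS₁ = m c ln(T_tr/T_i) = 229 × 4.15 × ln(273.1/327) = -171.2 J/K.
Phase change: ΔS₂ = −mL/T_tr = −229 × 335 / 273.1 = -280.9 J/K.
ΔS_total = (-171.2) + (-280.9) = -452 J/K.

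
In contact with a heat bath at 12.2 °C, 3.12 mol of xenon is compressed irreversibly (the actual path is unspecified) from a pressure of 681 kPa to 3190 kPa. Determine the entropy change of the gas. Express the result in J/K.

ΔS_gas = -40.1 J/K

Entropy is a state function, so ΔS_gas depends only on the end states.
For an isothermal ideal gas ΔS_gas = nR ln(P₁/P₂) = 3.12 × 8.314 × ln(681/3190) = -40.1 J/K.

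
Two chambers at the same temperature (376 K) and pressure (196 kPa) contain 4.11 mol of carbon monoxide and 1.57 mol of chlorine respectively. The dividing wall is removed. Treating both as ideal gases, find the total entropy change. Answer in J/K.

ΔS_mix = 27.8 J/K

Mole fractions: x_A = 4.11/5.68 = 0.724, x_B = 0.276.
ΔS_mix = −R(n_A ln x_A + n_B ln x_B) = −8.314 × (4.11 ln 0.724 + 1.57 ln 0.276) = 27.8 J/K.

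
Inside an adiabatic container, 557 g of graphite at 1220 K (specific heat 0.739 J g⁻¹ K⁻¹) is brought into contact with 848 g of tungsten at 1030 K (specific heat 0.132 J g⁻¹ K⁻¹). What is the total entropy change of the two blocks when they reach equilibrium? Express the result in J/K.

ΔS_total = 1.22 J/K

Energy balance: T_f = (m₁c₁T₁ + m₂c₂T₂)/(m₁c₁ + m₂c₂) = 1179.4 K.
ΔS₁ = m₁c₁ ln(T_f/T₁) = 411.623 × ln(1179.4/1220) = -13.94 J/K.
ΔS₂ = m₂c₂ ln(T_f/T₂) = 111.936 × ln(1179.4/1030) = 15.16 J/K.
ΔS_total = -13.94 + 15.16 = 1.22 J/K.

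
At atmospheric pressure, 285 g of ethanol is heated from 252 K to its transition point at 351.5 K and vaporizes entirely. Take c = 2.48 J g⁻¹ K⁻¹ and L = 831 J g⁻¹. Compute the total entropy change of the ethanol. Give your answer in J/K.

ΔS = 909 J/K

Warming step: ΔS₁ = m c ln(T_tr/T_i) = 285 × 2.48 × ln(351.5/252) = 235.2 J/K.
Phase change: ΔS₂ = +mL/T_tr = 285 × 831 / 351.5 = 673.8 J/K.
ΔS_total = (235.2) + (673.8) = 909 J/K.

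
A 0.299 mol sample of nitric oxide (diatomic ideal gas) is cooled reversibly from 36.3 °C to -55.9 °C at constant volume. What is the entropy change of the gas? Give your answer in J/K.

In kelvin: T₁ = 309.45 K, T₂ = 217.25 K. At constant volume, ΔS = nC_V ln(T₂/T₁) with C_V = 5R/2 = 20.79 J mol⁻¹ K⁻¹.
ΔS = 0.299 × 20.79 × ln(217.25/309.45) = -2.2 J/K.

ΔS = -2.2 J/K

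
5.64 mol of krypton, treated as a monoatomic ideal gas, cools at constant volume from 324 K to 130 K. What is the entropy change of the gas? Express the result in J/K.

At constant volume, ΔS = nC_V ln(T₂/T₁) with C_V = 3R/2 = 12.47 J mol⁻¹ K⁻¹.
ΔS = 5.64 × 12.47 × ln(130/324) = -64.2 J/K.

ΔS = -64.2 J/K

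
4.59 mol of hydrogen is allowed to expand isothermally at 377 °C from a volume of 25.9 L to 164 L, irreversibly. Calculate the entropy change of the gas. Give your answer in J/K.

ΔS_gas = 70.4 J/K

Entropy is a state function, so ΔS_gas depends only on the end states.
For an isothermal ideal gas ΔS_gas = nR ln(V₂/V₁) = 4.59 × 8.314 × ln(164/25.9) = 70.4 J/K.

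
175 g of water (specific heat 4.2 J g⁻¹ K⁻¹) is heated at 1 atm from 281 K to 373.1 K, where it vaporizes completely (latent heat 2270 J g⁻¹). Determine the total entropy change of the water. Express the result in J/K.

ΔS = 1270 J/K

Warming step: ΔS₁ = m c ln(T_tr/T_i) = 175 × 4.2 × ln(373.1/281) = 208.4 J/K.
Phase change: ΔS₂ = +mL/T_tr = 175 × 2270 / 373.1 = 1065 J/K.
ΔS_total = (208.4) + (1065) = 1270 J/K.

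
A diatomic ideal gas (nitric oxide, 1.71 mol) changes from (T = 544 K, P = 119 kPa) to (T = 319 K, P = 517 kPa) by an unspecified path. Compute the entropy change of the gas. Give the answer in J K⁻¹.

ΔS = -47.4 J/K

ΔS = nC_p ln(T₂/T₁) − nR ln(P₂/P₁), with C_p = 7R/2 = 29.1 J mol⁻¹ K⁻¹ for a diatomic ideal gas.
ΔS = 1.71 × [29.1 × ln(319/544) − 8.314 × ln(517/119)] = -47.4 J/K.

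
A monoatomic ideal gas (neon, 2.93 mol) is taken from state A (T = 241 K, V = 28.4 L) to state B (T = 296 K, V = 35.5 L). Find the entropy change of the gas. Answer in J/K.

Entropy is a state function: ΔS = nC_V ln(T₂/T₁) + nR ln(V₂/V₁), with C_V = 3R/2 = 12.47 J mol⁻¹ K⁻¹ for a monoatomic ideal gas.
ΔS = 2.93 × [12.47 × ln(296/241) + 8.314 × ln(35.5/28.4)] = 12.9 J/K.

ΔS = 12.9 J/K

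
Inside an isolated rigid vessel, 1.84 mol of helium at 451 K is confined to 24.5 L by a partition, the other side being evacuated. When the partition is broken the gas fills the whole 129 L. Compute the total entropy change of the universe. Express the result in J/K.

ΔS_universe = 25.4 J/K

For an ideal gas in free expansion Q = 0 and W = 0, so T is unchanged.
Entropy is a state function; using a reversible isothermal path, ΔS_gas = nR ln(V₂/V₁) = 1.84 × 8.314 × ln(129/24.5) = 25.4 J/K.
The insulated surroundings exchange no heat, so ΔS_surr = 0 and ΔS_universe = ΔS_gas.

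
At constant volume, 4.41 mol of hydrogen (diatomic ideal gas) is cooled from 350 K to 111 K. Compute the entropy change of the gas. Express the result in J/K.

At constant volume, ΔS = nC_V ln(T₂/T₁) with C_V = 5R/2 = 20.79 J mol⁻¹ K⁻¹.
ΔS = 4.41 × 20.79 × ln(111/350) = -105 J/K.

ΔS = -105 J/K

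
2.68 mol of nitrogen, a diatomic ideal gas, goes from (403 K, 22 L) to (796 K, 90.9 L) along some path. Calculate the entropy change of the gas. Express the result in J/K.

Entropy is a state function: ΔS = nC_V ln(T₂/T₁) + nR ln(V₂/V₁), with C_V = 5R/2 = 20.79 J mol⁻¹ K⁻¹ for a diatomic ideal gas.
ΔS = 2.68 × [20.79 × ln(796/403) + 8.314 × ln(90.9/22)] = 69.5 J/K.

ΔS = 69.5 J/K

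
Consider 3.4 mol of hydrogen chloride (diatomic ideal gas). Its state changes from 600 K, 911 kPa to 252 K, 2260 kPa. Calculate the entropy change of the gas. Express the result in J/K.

ΔS = -112 J/K

ΔS = nC_p ln(T₂/T₁) − nR ln(P₂/P₁), with C_p = 7R/2 = 29.1 J mol⁻¹ K⁻¹ for a diatomic ideal gas.
ΔS = 3.4 × [29.1 × ln(252/600) − 8.314 × ln(2260/911)] = -112 J/K.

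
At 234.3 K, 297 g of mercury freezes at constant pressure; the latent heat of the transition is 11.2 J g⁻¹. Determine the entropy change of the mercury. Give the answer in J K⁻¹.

Heat released by the substance: Q = −mL = −297 × 11.2 = −3326.4 J.
At constant T, ΔS = Q_rev/T = −3326.4 / 234.3 = -14.2 J/K.

ΔS = -14.2 J/K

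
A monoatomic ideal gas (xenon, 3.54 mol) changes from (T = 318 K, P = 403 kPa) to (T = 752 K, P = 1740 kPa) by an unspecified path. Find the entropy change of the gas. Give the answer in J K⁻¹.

ΔS = 20.3 J/K

ΔS = nC_p ln(T₂/T₁) − nR ln(P₂/P₁), with C_p = 5R/2 = 20.79 J mol⁻¹ K⁻¹ for a monoatomic ideal gas.
ΔS = 3.54 × [20.79 × ln(752/318) − 8.314 × ln(1740/403)] = 20.3 J/K.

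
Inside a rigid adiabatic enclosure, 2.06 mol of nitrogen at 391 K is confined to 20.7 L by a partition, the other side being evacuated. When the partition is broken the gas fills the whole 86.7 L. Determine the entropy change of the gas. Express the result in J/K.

No heat is exchanged and no work is done, so the ideal-gas temperature stays constant.
Entropy is a state function; using a reversible isothermal path, ΔS_gas = nR ln(V₂/V₁) = 2.06 × 8.314 × ln(86.7/20.7) = 24.5 J/K.

ΔS_gas = 24.5 J/K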